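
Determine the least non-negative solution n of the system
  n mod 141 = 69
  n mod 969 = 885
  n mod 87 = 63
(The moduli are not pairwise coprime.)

1016397

Combine the congruences pairwise.
gcd(141, 969) = 3 and 3 | (885 − 69), so the pair is consistent; merging gives n ≡ 14451 (mod 45543), where 45543 = lcm(141, 969).
gcd(45543, 87) = 3 and 3 | (63 − 14451), so the pair is consistent; merging gives n ≡ 1016397 (mod 1320747), where 1320747 = lcm(45543, 87).
The solution is unique modulo lcm(141, 969, 87) = 1320747.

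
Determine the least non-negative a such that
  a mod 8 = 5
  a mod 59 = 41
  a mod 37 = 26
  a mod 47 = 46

67773

Combine the congruences pairwise.
From a ≡ 5 (mod 8) write a = 5 + 8t. Substituting into a ≡ 41 (mod 59) gives 8t ≡ 36 (mod 59), and since 8⁻¹ ≡ 37 (mod 59), t ≡ 34. Hence a ≡ 5 + 8·34 = 277 (mod 472).
From a ≡ 277 (mod 472) write a = 277 + 472t. Substituting into a ≡ 26 (mod 37) gives 472t ≡ 8 (mod 37), and since 28⁻¹ ≡ 4 (mod 37), t ≡ 32. Hence a ≡ 277 + 472·32 = 15381 (mod 17464).
From a ≡ 15381 (mod 17464) write a = 15381 + 17464t. Substituting into a ≡ 46 (mod 47) gives 17464t ≡ 34 (mod 47), and since 27⁻¹ ≡ 7 (mod 47), t ≡ 3. Hence a ≡ 15381 + 17464·3 = 67773 (mod 820808).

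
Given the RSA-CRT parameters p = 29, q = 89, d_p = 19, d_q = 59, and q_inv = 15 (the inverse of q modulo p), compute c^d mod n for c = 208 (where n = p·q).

399

m₁ = c^(d_p) mod p: c ≡ 5 (mod 29), and 5^19 mod 29 = 22.
m₂ = c^(d_q) mod q: c ≡ 30 (mod 89), and 30^59 mod 89 = 43.
h = q_inv·(m₁ − m₂) mod p = 15·(22 − 43) mod 29 = 4.
m = m₂ + h·q = 43 + 4·89 = 399.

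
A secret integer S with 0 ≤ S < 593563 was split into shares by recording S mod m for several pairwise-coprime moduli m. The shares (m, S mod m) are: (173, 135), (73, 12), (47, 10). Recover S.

183169

The moduli are pairwise coprime; N = 173·73·47 = 593563.
N/173 = 3431; 3431 ≡ 144 (mod 173); 144·167 ≡ 1, so inverse 167.
N/73 = 8131; 8131 ≡ 28 (mod 73); 28·60 ≡ 1, so inverse 60.
N/47 = 12629; 12629 ≡ 33 (mod 47); 33·10 ≡ 1, so inverse 10.
S ≡ 135·3431·167 + 12·8131·60 + 10·12629·10 = 84469115.
84469115 mod 593563 = 183169.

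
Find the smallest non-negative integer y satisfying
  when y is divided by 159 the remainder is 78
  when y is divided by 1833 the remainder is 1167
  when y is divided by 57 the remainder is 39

723369

gcd(159, 1833) = 3 and 3 | (1167 − 78), so the pair is consistent; merging gives y ≡ 43326 (mod 97149), where 97149 = lcm(159, 1833).
gcd(97149, 57) = 3 and 3 | (39 − 43326), so the pair is consistent; merging gives y ≡ 723369 (mod 1845831), where 1845831 = lcm(97149, 57).
The solution is unique modulo lcm(159, 1833, 57) = 1845831.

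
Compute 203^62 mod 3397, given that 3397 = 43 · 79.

Mod 43: 203 ≡ 31; by Fermat, exponent reduces to 62 mod 42 = 20; 31^20 ≡ 25 (mod 43).
Mod 79: 203 ≡ 45; 45^62 ≡ 11 (mod 79).
Combine by CRT: x ≡ 25 (mod 43), x ≡ 11 (mod 79) ⇒ x ≡ 3250 (mod 3397).

3250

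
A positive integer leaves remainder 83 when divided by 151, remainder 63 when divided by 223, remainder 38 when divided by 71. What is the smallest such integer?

From k ≡ 83 (mod 151) write k = 83 + 151t. Substituting into k ≡ 63 (mod 223) gives 151t ≡ 203 (mod 223), and since 151⁻¹ ≡ 96 (mod 223), t ≡ 87. Hence k ≡ 83 + 151·87 = 13220 (mod 33673).
From k ≡ 13220 (mod 33673) write k = 13220 + 33673t. Substituting into k ≡ 38 (mod 71) gives 33673t ≡ 24 (mod 71), and since 19⁻¹ ≡ 15 (mod 71), t ≡ 5. Hence k ≡ 13220 + 33673·5 = 181585 (mod 2390783).

181585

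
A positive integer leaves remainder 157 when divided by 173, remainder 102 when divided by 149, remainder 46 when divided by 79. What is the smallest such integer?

991101

Combine the congruences pairwise.
From n ≡ 157 (mod 173) write n = 157 + 173t. Substituting into n ≡ 102 (mod 149) gives 173t ≡ 94 (mod 149), and since 24⁻¹ ≡ 118 (mod 149), t ≡ 66. Hence n ≡ 157 + 173·66 = 11575 (mod 25777).
From n ≡ 11575 (mod 25777) write n = 11575 + 25777t. Substituting into n ≡ 46 (mod 79) gives 25777t ≡ 5 (mod 79), and since 23⁻¹ ≡ 55 (mod 79), t ≡ 38. Hence n ≡ 11575 + 25777·38 = 991101 (mod 2036383).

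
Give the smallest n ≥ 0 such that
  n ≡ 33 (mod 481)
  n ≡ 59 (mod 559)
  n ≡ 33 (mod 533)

709989

Combine the congruences pairwise.
gcd(481, 559) = 13 and 13 | (59 − 33), so the pair is consistent; merging gives n ≡ 6767 (mod 20683), where 20683 = lcm(481, 559).
gcd(20683, 533) = 13 and 13 | (33 − 6767), so the pair is consistent; merging gives n ≡ 709989 (mod 848003), where 848003 = lcm(20683, 533).
The solution is unique modulo lcm(481, 559, 533) = 848003.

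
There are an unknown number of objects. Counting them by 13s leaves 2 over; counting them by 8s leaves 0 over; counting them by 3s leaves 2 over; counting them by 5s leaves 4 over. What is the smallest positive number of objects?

704

Combine the congruences pairwise.
From N ≡ 2 (mod 13) write N = 2 + 13t. Substituting into N ≡ 0 (mod 8) gives 13t ≡ 6 (mod 8), and since 5⁻¹ ≡ 5 (mod 8), t ≡ 6. Hence N ≡ 2 + 13·6 = 80 (mod 104).
From N ≡ 80 (mod 104) write N = 80 + 104t. Substituting into N ≡ 2 (mod 3) gives 104t ≡ 0 (mod 3), and since 2⁻¹ ≡ 2 (mod 3), t ≡ 0. Hence N ≡ 80 + 104·0 = 80 (mod 312).
From N ≡ 80 (mod 312) write N = 80 + 312t. Substituting into N ≡ 4 (mod 5) gives 312t ≡ 4 (mod 5), and since 2⁻¹ ≡ 3 (mod 5), t ≡ 2. Hence N ≡ 80 + 312·2 = 704 (mod 1560).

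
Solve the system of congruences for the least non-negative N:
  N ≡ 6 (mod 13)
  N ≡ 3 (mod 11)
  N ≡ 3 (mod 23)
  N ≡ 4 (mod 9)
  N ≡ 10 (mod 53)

From N ≡ 6 (mod 13) write N = 6 + 13t. Substituting into N ≡ 3 (mod 11) gives 13t ≡ 8 (mod 11), and since 2⁻¹ ≡ 6 (mod 11), t ≡ 4. Hence N ≡ 6 + 13·4 = 58 (mod 143).
From N ≡ 58 (mod 143) write N = 58 + 143t. Substituting into N ≡ 3 (mod 23) gives 143t ≡ 14 (mod 23), and since 5⁻¹ ≡ 14 (mod 23), t ≡ 12. Hence N ≡ 58 + 143·12 = 1774 (mod 3289).
From N ≡ 1774 (mod 3289) write N = 1774 + 3289t. Substituting into N ≡ 4 (mod 9) gives 3289t ≡ 3 (mod 9), and since 4⁻¹ ≡ 7 (mod 9), t ≡ 3. Hence N ≡ 1774 + 3289·3 = 11641 (mod 29601).
From N ≡ 11641 (mod 29601) write N = 11641 + 29601t. Substituting into N ≡ 10 (mod 53) gives 29601t ≡ 29 (mod 53), and since 27⁻¹ ≡ 2 (mod 53), t ≡ 5. Hence N ≡ 11641 + 29601·5 = 159646 (mod 1568853).

159646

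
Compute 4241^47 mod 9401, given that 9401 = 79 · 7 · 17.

1154

Mod 79: 4241 ≡ 54; 54^47 ≡ 48 (mod 79).
Mod 7: 4241 ≡ 6; by Fermat, exponent reduces to 47 mod 6 = 5; 6^5 ≡ 6 (mod 7).
Mod 17: 4241 ≡ 8; by Fermat, exponent reduces to 47 mod 16 = 15; 8^15 ≡ 15 (mod 17).
Combine by CRT: x ≡ 48 (mod 79), x ≡ 6 (mod 7), x ≡ 15 (mod 17) ⇒ x ≡ 1154 (mod 9401).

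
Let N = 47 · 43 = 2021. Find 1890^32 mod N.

59

Mod 47: 1890 ≡ 10; 10^32 ≡ 12 (mod 47).
Mod 43: 1890 ≡ 41; 41^32 ≡ 16 (mod 43).
Combine by CRT: x ≡ 12 (mod 47), x ≡ 16 (mod 43) ⇒ x ≡ 59 (mod 2021).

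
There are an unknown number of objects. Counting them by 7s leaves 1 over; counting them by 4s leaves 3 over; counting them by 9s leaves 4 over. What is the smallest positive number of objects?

From N ≡ 1 (mod 7) write N = 1 + 7t. Substituting into N ≡ 3 (mod 4) gives 7t ≡ 2 (mod 4), and since 3⁻¹ ≡ 3 (mod 4), t ≡ 2. Hence N ≡ 1 + 7·2 = 15 (mod 28).
From N ≡ 15 (mod 28) write N = 15 + 28t. Substituting into N ≡ 4 (mod 9) gives 28t ≡ 7 (mod 9), and since 1⁻¹ ≡ 1 (mod 9), t ≡ 7. Hence N ≡ 15 + 28·7 = 211 (mod 252).

211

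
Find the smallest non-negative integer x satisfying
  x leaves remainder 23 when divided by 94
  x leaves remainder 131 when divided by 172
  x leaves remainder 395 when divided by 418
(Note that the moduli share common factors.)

872343

Combine the congruences pairwise.
gcd(94, 172) = 2 and 2 | (131 − 23), so the pair is consistent; merging gives x ≡ 7355 (mod 8084), where 8084 = lcm(94, 172).
gcd(8084, 418) = 2 and 2 | (395 − 7355), so the pair is consistent; merging gives x ≡ 872343 (mod 1689556), where 1689556 = lcm(8084, 418).
The solution is unique modulo lcm(94, 172, 418) = 1689556.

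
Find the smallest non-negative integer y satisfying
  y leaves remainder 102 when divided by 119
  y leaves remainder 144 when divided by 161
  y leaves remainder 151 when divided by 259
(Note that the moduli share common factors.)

gcd(119, 161) = 7 and 7 | (144 − 102), so the pair is consistent; merging gives y ≡ 2720 (mod 2737), where 2737 = lcm(119, 161).
gcd(2737, 259) = 7 and 7 | (151 − 2720), so the pair is consistent; merging gives y ≡ 46512 (mod 101269), where 101269 = lcm(2737, 259).
The solution is unique modulo lcm(119, 161, 259) = 101269.

46512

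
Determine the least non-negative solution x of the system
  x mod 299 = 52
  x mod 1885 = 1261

Combine the congruences pairwise.
gcd(299, 1885) = 13 and 13 | (1261 − 52), so the pair is consistent; merging gives x ≡ 25766 (mod 43355), where 43355 = lcm(299, 1885).
The solution is unique modulo lcm(299, 1885) = 43355.

25766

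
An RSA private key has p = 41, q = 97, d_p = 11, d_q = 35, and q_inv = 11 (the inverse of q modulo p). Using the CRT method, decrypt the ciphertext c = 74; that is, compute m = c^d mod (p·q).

m₁ = c^(d_p) mod p: c ≡ 33 (mod 41), and 33^11 mod 41 = 8.
m₂ = c^(d_q) mod q: c ≡ 74 (mod 97), and 74^35 mod 97 = 57.
h = q_inv·(m₁ − m₂) mod p = 11·(8 − 57) mod 41 = 35.
m = m₂ + h·q = 57 + 35·97 = 3452.

3452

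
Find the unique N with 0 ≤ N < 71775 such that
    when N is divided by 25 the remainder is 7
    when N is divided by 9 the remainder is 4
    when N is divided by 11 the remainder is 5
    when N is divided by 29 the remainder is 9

The moduli are pairwise coprime; M = 25·9·11·29 = 71775.
M/25 = 2871; 2871 ≡ 21 (mod 25); 21·6 ≡ 1, so inverse 6.
M/9 = 7975; 7975 ≡ 1 (mod 9), inverse 1.
M/11 = 6525; 6525 ≡ 2 (mod 11); 2·6 ≡ 1, so inverse 6.
M/29 = 2475; 2475 ≡ 10 (mod 29); 10·3 ≡ 1, so inverse 3.
N ≡ 7·2871·6 + 4·7975·1 + 5·6525·6 + 9·2475·3 = 415057.
415057 mod 71775 = 56182.

56182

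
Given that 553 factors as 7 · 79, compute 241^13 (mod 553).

339

Mod 7: 241 ≡ 3; by Fermat, exponent reduces to 13 mod 6 = 1; 3^1 ≡ 3 (mod 7).
Mod 79: 241 ≡ 4; 4^13 ≡ 23 (mod 79).
Combine by CRT: x ≡ 3 (mod 7), x ≡ 23 (mod 79) ⇒ x ≡ 339 (mod 553).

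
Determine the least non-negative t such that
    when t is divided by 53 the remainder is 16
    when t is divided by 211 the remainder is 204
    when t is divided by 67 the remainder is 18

From t ≡ 16 (mod 53) write t = 16 + 53s. Substituting into t ≡ 204 (mod 211) gives 53s ≡ 188 (mod 211), and since 53⁻¹ ≡ 4 (mod 211), s ≡ 119. Hence t ≡ 16 + 53·119 = 6323 (mod 11183).
From t ≡ 6323 (mod 11183) write t = 6323 + 11183s. Substituting into t ≡ 18 (mod 67) gives 11183s ≡ 60 (mod 67), and since 61⁻¹ ≡ 11 (mod 67), s ≡ 57. Hence t ≡ 6323 + 11183·57 = 643754 (mod 749261).

643754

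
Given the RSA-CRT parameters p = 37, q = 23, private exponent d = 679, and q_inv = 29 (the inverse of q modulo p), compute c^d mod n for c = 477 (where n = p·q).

d_p = d mod (p−1) = 679 mod 36 = 31; d_q = d mod (q−1) = 19.
m₁ = c^(d_p) mod p: c ≡ 33 (mod 37), and 33^31 mod 37 = 34.
m₂ = c^(d_q) mod q: c ≡ 17 (mod 23), and 17^19 mod 23 = 5.
h = q_inv·(m₁ − m₂) mod p = 29·(34 − 5) mod 37 = 27.
m = m₂ + h·q = 5 + 27·23 = 626.

626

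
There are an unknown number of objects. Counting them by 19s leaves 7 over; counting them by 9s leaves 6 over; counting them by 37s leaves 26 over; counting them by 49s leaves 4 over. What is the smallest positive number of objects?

The moduli are pairwise coprime; M = 19·9·37·49 = 310023.
M/19 = 16317; 16317 ≡ 15 (mod 19); 15·14 ≡ 1, so inverse 14.
M/9 = 34447; 34447 ≡ 4 (mod 9); 4·7 ≡ 1, so inverse 7.
M/37 = 8379; 8379 ≡ 17 (mod 37); 17·24 ≡ 1, so inverse 24.
M/49 = 6327; 6327 ≡ 6 (mod 49); 6·41 ≡ 1, so inverse 41.
N ≡ 7·16317·14 + 6·34447·7 + 26·8379·24 + 4·6327·41 = 9311964.
9311964 mod 310023 = 11274.

11274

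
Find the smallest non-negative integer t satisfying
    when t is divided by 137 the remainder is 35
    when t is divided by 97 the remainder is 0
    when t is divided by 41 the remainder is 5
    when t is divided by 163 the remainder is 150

59027992

From t ≡ 35 (mod 137) write t = 35 + 137s. Substituting into t ≡ 0 (mod 97) gives 137s ≡ 62 (mod 97), and since 40⁻¹ ≡ 17 (mod 97), s ≡ 84. Hence t ≡ 35 + 137·84 = 11543 (mod 13289).
From t ≡ 11543 (mod 13289) write t = 11543 + 13289s. Substituting into t ≡ 5 (mod 41) gives 13289s ≡ 24 (mod 41), and since 5⁻¹ ≡ 33 (mod 41), s ≡ 13. Hence t ≡ 11543 + 13289·13 = 184300 (mod 544849).
From t ≡ 184300 (mod 544849) write t = 184300 + 544849s. Substituting into t ≡ 150 (mod 163) gives 544849s ≡ 40 (mod 163), and since 103⁻¹ ≡ 19 (mod 163), s ≡ 108. Hence t ≡ 184300 + 544849·108 = 59027992 (mod 88810387).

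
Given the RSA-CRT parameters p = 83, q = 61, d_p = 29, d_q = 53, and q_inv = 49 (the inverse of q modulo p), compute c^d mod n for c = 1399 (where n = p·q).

2706

m₁ = c^(d_p) mod p: c ≡ 71 (mod 83), and 71^29 mod 83 = 50.
m₂ = c^(d_q) mod q: c ≡ 57 (mod 61), and 57^53 mod 61 = 22.
h = q_inv·(m₁ − m₂) mod p = 49·(50 − 22) mod 83 = 44.
m = m₂ + h·q = 22 + 44·61 = 2706.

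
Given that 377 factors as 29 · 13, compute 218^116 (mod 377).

Mod 29: 218 ≡ 15; by Fermat, exponent reduces to 116 mod 28 = 4; 15^4 ≡ 20 (mod 29).
Mod 13: 218 ≡ 10; by Fermat, exponent reduces to 116 mod 12 = 8; 10^8 ≡ 9 (mod 13).
Combine by CRT: x ≡ 20 (mod 29), x ≡ 9 (mod 13) ⇒ x ≡ 165 (mod 377).

165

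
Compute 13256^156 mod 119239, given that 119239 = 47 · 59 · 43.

116491

Mod 47: 13256 ≡ 2; by Fermat, exponent reduces to 156 mod 46 = 18; 2^18 ≡ 25 (mod 47).
Mod 59: 13256 ≡ 40; by Fermat, exponent reduces to 156 mod 58 = 40; 40^40 ≡ 25 (mod 59).
Mod 43: 13256 ≡ 12; by Fermat, exponent reduces to 156 mod 42 = 30; 12^30 ≡ 4 (mod 43).
Combine by CRT: x ≡ 25 (mod 47), x ≡ 25 (mod 59), x ≡ 4 (mod 43) ⇒ x ≡ 116491 (mod 119239).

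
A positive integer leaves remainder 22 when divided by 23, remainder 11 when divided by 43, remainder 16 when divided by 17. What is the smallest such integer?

The moduli are pairwise coprime; N = 23·43·17 = 16813.
N/23 = 731; 731 ≡ 18 (mod 23); 18·9 ≡ 1, so inverse 9.
N/43 = 391; 391 ≡ 4 (mod 43); 4·11 ≡ 1, so inverse 11.
N/17 = 989; 989 ≡ 3 (mod 17); 3·6 ≡ 1, so inverse 6.
a ≡ 22·731·9 + 11·391·11 + 16·989·6 = 286993.
286993 mod 16813 = 1172.

1172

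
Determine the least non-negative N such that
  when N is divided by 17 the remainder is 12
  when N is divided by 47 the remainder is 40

369

From N ≡ 12 (mod 17) write N = 12 + 17t. Substituting into N ≡ 40 (mod 47) gives 17t ≡ 28 (mod 47), and since 17⁻¹ ≡ 36 (mod 47), t ≡ 21. Hence N ≡ 12 + 17·21 = 369 (mod 799).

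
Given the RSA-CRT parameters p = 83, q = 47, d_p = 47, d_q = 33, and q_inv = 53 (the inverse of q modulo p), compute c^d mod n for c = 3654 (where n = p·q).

m₁ = c^(d_p) mod p: c ≡ 2 (mod 83), and 2^47 mod 83 = 19.
m₂ = c^(d_q) mod q: c ≡ 35 (mod 47), and 35^33 mod 47 = 39.
h = q_inv·(m₁ − m₂) mod p = 53·(19 − 39) mod 83 = 19.
m = m₂ + h·q = 39 + 19·47 = 932.

932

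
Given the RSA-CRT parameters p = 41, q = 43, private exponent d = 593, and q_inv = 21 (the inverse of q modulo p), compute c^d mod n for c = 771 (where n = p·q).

1004

d_p = d mod (p−1) = 593 mod 40 = 33; d_q = d mod (q−1) = 5.
m₁ = c^(d_p) mod p: c ≡ 33 (mod 41), and 33^33 mod 41 = 20.
m₂ = c^(d_q) mod q: c ≡ 40 (mod 43), and 40^5 mod 43 = 15.
h = q_inv·(m₁ − m₂) mod p = 21·(20 − 15) mod 41 = 23.
m = m₂ + h·q = 15 + 23·43 = 1004.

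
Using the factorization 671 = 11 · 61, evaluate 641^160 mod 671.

474

Mod 11: 641 ≡ 3; since 10 | 160, by Fermat 3^160 ≡ 1 (mod 11).
Mod 61: 641 ≡ 31; by Fermat, exponent reduces to 160 mod 60 = 40; 31^40 ≡ 47 (mod 61).
Combine by CRT: x ≡ 1 (mod 11), x ≡ 47 (mod 61) ⇒ x ≡ 474 (mod 671).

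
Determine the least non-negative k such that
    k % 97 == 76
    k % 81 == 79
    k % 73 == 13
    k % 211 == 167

From k ≡ 76 (mod 97) write k = 76 + 97t. Substituting into k ≡ 79 (mod 81) gives 97t ≡ 3 (mod 81), and since 16⁻¹ ≡ 76 (mod 81), t ≡ 66. Hence k ≡ 76 + 97·66 = 6478 (mod 7857).
From k ≡ 6478 (mod 7857) write k = 6478 + 7857t. Substituting into k ≡ 13 (mod 73) gives 7857t ≡ 32 (mod 73), and since 46⁻¹ ≡ 27 (mod 73), t ≡ 61. Hence k ≡ 6478 + 7857·61 = 485755 (mod 573561).
From k ≡ 485755 (mod 573561) write k = 485755 + 573561t. Substituting into k ≡ 167 (mod 211) gives 573561t ≡ 134 (mod 211), and since 63⁻¹ ≡ 67 (mod 211), t ≡ 116. Hence k ≡ 485755 + 573561·116 = 67018831 (mod 121021371).

67018831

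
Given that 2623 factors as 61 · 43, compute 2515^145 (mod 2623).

Mod 61: 2515 ≡ 14; by Fermat, exponent reduces to 145 mod 60 = 25; 14^25 ≡ 14 (mod 61).
Mod 43: 2515 ≡ 21; by Fermat, exponent reduces to 145 mod 42 = 19; 21^19 ≡ 4 (mod 43).
Combine by CRT: x ≡ 14 (mod 61), x ≡ 4 (mod 43) ⇒ x ≡ 563 (mod 2623).

563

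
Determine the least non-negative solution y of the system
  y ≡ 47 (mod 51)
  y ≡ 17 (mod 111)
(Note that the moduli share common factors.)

Combine the congruences pairwise.
gcd(51, 111) = 3 and 3 | (17 − 47), so the pair is consistent; merging gives y ≡ 1016 (mod 1887), where 1887 = lcm(51, 111).
The solution is unique modulo lcm(51, 111) = 1887.

1016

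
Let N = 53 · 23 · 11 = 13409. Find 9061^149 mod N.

436

Mod 53: 9061 ≡ 51; by Fermat, exponent reduces to 149 mod 52 = 45; 51^45 ≡ 12 (mod 53).
Mod 23: 9061 ≡ 22; by Fermat, exponent reduces to 149 mod 22 = 17; 22^17 ≡ 22 (mod 23).
Mod 11: 9061 ≡ 8; by Fermat, exponent reduces to 149 mod 10 = 9; 8^9 ≡ 7 (mod 11).
Combine by CRT: x ≡ 12 (mod 53), x ≡ 22 (mod 23), x ≡ 7 (mod 11) ⇒ x ≡ 436 (mod 13409).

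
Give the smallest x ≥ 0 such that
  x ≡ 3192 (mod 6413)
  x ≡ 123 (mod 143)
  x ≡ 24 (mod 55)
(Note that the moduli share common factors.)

189169

gcd(6413, 143) = 11 and 11 | (123 − 3192), so the pair is consistent; merging gives x ≡ 22431 (mod 83369), where 83369 = lcm(6413, 143).
gcd(83369, 55) = 11 and 11 | (24 − 22431), so the pair is consistent; merging gives x ≡ 189169 (mod 416845), where 416845 = lcm(83369, 55).
The solution is unique modulo lcm(6413, 143, 55) = 416845.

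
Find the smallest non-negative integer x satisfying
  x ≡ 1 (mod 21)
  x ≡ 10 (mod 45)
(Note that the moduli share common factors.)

Combine the congruences pairwise.
gcd(21, 45) = 3 and 3 | (10 − 1), so the pair is consistent; merging gives x ≡ 190 (mod 315), where 315 = lcm(21, 45).
The solution is unique modulo lcm(21, 45) = 315.

190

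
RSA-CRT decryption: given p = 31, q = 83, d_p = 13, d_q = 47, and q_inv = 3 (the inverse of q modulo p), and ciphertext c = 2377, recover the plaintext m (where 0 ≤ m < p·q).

952

m₁ = c^(d_p) mod p: c ≡ 21 (mod 31), and 21^13 mod 31 = 22.
m₂ = c^(d_q) mod q: c ≡ 53 (mod 83), and 53^47 mod 83 = 39.
h = q_inv·(m₁ − m₂) mod p = 3·(22 − 39) mod 31 = 11.
m = m₂ + h·q = 39 + 11·83 = 952.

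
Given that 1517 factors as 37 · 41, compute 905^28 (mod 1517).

Mod 37: 905 ≡ 17; 17^28 ≡ 9 (mod 37).
Mod 41: 905 ≡ 3; 3^28 ≡ 40 (mod 41).
Combine by CRT: x ≡ 9 (mod 37), x ≡ 40 (mod 41) ⇒ x ≡ 860 (mod 1517).

860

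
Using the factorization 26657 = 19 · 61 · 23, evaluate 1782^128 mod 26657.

25362

Mod 19: 1782 ≡ 15; by Fermat, exponent reduces to 128 mod 18 = 2; 15^2 ≡ 16 (mod 19).
Mod 61: 1782 ≡ 13; by Fermat, exponent reduces to 128 mod 60 = 8; 13^8 ≡ 47 (mod 61).
Mod 23: 1782 ≡ 11; by Fermat, exponent reduces to 128 mod 22 = 18; 11^18 ≡ 16 (mod 23).
Combine by CRT: x ≡ 16 (mod 19), x ≡ 47 (mod 61), x ≡ 16 (mod 23) ⇒ x ≡ 25362 (mod 26657).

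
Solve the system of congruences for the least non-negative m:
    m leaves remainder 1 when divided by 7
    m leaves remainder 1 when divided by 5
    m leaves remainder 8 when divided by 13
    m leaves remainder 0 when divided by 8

From m ≡ 1 (mod 7) write m = 1 + 7t. Substituting into m ≡ 1 (mod 5) gives 7t ≡ 0 (mod 5), and since 2⁻¹ ≡ 3 (mod 5), t ≡ 0. Hence m ≡ 1 + 7·0 = 1 (mod 35).
From m ≡ 1 (mod 35) write m = 1 + 35t. Substituting into m ≡ 8 (mod 13) gives 35t ≡ 7 (mod 13), and since 9⁻¹ ≡ 3 (mod 13), t ≡ 8. Hence m ≡ 1 + 35·8 = 281 (mod 455).
From m ≡ 281 (mod 455) write m = 281 + 455t. Substituting into m ≡ 0 (mod 8) gives 455t ≡ 7 (mod 8), and since 7⁻¹ ≡ 7 (mod 8), t ≡ 1. Hence m ≡ 281 + 455·1 = 736 (mod 3640).

736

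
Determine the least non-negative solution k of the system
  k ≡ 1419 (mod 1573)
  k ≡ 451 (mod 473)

10857

Combine the congruences pairwise.
gcd(1573, 473) = 11 and 11 | (451 − 1419), so the pair is consistent; merging gives k ≡ 10857 (mod 67639), where 67639 = lcm(1573, 473).
The solution is unique modulo lcm(1573, 473) = 67639.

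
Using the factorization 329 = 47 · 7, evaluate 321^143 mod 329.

Mod 47: 321 ≡ 39; by Fermat, exponent reduces to 143 mod 46 = 5; 39^5 ≡ 38 (mod 47).
Mod 7: 321 ≡ 6; by Fermat, exponent reduces to 143 mod 6 = 5; 6^5 ≡ 6 (mod 7).
Combine by CRT: x ≡ 38 (mod 47), x ≡ 6 (mod 7) ⇒ x ≡ 132 (mod 329).

132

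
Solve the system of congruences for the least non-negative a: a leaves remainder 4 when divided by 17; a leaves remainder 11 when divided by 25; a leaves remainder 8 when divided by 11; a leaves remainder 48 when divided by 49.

From a ≡ 4 (mod 17) write a = 4 + 17t. Substituting into a ≡ 11 (mod 25) gives 17t ≡ 7 (mod 25), and since 17⁻¹ ≡ 3 (mod 25), t ≡ 21. Hence a ≡ 4 + 17·21 = 361 (mod 425).
From a ≡ 361 (mod 425) write a = 361 + 425t. Substituting into a ≡ 8 (mod 11) gives 425t ≡ 10 (mod 11), and since 7⁻¹ ≡ 8 (mod 11), t ≡ 3. Hence a ≡ 361 + 425·3 = 1636 (mod 4675).
From a ≡ 1636 (mod 4675) write a = 1636 + 4675t. Substituting into a ≡ 48 (mod 49) gives 4675t ≡ 29 (mod 49), and since 20⁻¹ ≡ 27 (mod 49), t ≡ 48. Hence a ≡ 1636 + 4675·48 = 226036 (mod 229075).

226036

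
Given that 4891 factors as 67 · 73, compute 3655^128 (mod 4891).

Mod 67: 3655 ≡ 37; by Fermat, exponent reduces to 128 mod 66 = 62; 37^62 ≡ 29 (mod 67).
Mod 73: 3655 ≡ 5; by Fermat, exponent reduces to 128 mod 72 = 56; 5^56 ≡ 55 (mod 73).
Combine by CRT: x ≡ 29 (mod 67), x ≡ 55 (mod 73) ⇒ x ≡ 1369 (mod 4891).

1369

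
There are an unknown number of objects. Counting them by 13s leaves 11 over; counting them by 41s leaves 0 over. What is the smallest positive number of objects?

492

Combine the congruences pairwise.
From N ≡ 11 (mod 13) write N = 11 + 13t. Substituting into N ≡ 0 (mod 41) gives 13t ≡ 30 (mod 41), and since 13⁻¹ ≡ 19 (mod 41), t ≡ 37. Hence N ≡ 11 + 13·37 = 492 (mod 533).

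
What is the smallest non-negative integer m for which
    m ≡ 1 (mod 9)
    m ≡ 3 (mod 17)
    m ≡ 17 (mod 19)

2791

The moduli are pairwise coprime; N = 9·17·19 = 2907.
N/9 = 323; 323 ≡ 8 (mod 9); 8·8 ≡ 1, so inverse 8.
N/17 = 171; 171 ≡ 1 (mod 17), inverse 1.
N/19 = 153; 153 ≡ 1 (mod 19), inverse 1.
m ≡ 1·323·8 + 3·171·1 + 17·153·1 = 5698.
5698 mod 2907 = 2791.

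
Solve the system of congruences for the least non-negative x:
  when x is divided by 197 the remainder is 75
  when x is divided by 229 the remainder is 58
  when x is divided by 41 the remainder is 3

The moduli are pairwise coprime; N = 197·229·41 = 1849633.
N/197 = 9389; 9389 ≡ 130 (mod 197); 130·147 ≡ 1, so inverse 147.
N/229 = 8077; 8077 ≡ 62 (mod 229); 62·181 ≡ 1, so inverse 181.
N/41 = 45113; 45113 ≡ 13 (mod 41); 13·19 ≡ 1, so inverse 19.
x ≡ 75·9389·147 + 58·8077·181 + 3·45113·19 = 190877512.
190877512 mod 1849633 = 365313.

365313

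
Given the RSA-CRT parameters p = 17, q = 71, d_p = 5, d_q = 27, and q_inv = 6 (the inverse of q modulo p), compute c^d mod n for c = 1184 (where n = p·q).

605

m₁ = c^(d_p) mod p: c ≡ 11 (mod 17), and 11^5 mod 17 = 10.
m₂ = c^(d_q) mod q: c ≡ 48 (mod 71), and 48^27 mod 71 = 37.
h = q_inv·(m₁ − m₂) mod p = 6·(10 − 37) mod 17 = 8.
m = m₂ + h·q = 37 + 8·71 = 605.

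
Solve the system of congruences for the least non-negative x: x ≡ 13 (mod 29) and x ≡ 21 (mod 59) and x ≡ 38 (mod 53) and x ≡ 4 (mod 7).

490606

From x ≡ 13 (mod 29) write x = 13 + 29t. Substituting into x ≡ 21 (mod 59) gives 29t ≡ 8 (mod 59), and since 29⁻¹ ≡ 57 (mod 59), t ≡ 43. Hence x ≡ 13 + 29·43 = 1260 (mod 1711).
From x ≡ 1260 (mod 1711) write x = 1260 + 1711t. Substituting into x ≡ 38 (mod 53) gives 1711t ≡ 50 (mod 53), and since 15⁻¹ ≡ 46 (mod 53), t ≡ 21. Hence x ≡ 1260 + 1711·21 = 37191 (mod 90683).
From x ≡ 37191 (mod 90683) write x = 37191 + 90683t. Substituting into x ≡ 4 (mod 7) gives 90683t ≡ 4 (mod 7), and since 5⁻¹ ≡ 3 (mod 7), t ≡ 5. Hence x ≡ 37191 + 90683·5 = 490606 (mod 634781).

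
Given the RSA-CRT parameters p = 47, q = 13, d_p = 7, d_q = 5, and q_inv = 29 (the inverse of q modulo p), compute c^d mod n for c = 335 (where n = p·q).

4

m₁ = c^(d_p) mod p: c ≡ 6 (mod 47), and 6^7 mod 47 = 4.
m₂ = c^(d_q) mod q: c ≡ 10 (mod 13), and 10^5 mod 13 = 4.
h = q_inv·(m₁ − m₂) mod p = 29·(4 − 4) mod 47 = 0.
m = m₂ + h·q = 4 + 0·13 = 4.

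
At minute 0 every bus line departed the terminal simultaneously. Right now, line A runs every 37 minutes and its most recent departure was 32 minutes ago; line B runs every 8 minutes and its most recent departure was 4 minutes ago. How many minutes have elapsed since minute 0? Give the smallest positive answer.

Combine the congruences pairwise.
From t ≡ 32 (mod 37) write t = 32 + 37s. Substituting into t ≡ 4 (mod 8) gives 37s ≡ 4 (mod 8), and since 5⁻¹ ≡ 5 (mod 8), s ≡ 4. Hence t ≡ 32 + 37·4 = 180 (mod 296).

180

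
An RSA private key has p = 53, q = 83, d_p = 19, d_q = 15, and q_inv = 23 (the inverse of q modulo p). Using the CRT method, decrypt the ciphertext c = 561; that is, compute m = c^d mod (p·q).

61

m₁ = c^(d_p) mod p: c ≡ 31 (mod 53), and 31^19 mod 53 = 8.
m₂ = c^(d_q) mod q: c ≡ 63 (mod 83), and 63^15 mod 83 = 61.
h = q_inv·(m₁ − m₂) mod p = 23·(8 − 61) mod 53 = 0.
m = m₂ + h·q = 61 + 0·83 = 61.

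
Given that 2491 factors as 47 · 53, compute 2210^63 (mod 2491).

377

Mod 47: 2210 ≡ 1; by Fermat, exponent reduces to 63 mod 46 = 17; 1^17 ≡ 1 (mod 47).
Mod 53: 2210 ≡ 37; by Fermat, exponent reduces to 63 mod 52 = 11; 37^11 ≡ 6 (mod 53).
Combine by CRT: x ≡ 1 (mod 47), x ≡ 6 (mod 53) ⇒ x ≡ 377 (mod 2491).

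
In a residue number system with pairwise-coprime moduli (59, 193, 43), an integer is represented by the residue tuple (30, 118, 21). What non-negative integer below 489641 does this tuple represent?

Combine the congruences pairwise.
From x ≡ 30 (mod 59) write x = 30 + 59t. Substituting into x ≡ 118 (mod 193) gives 59t ≡ 88 (mod 193), and since 59⁻¹ ≡ 36 (mod 193), t ≡ 80. Hence x ≡ 30 + 59·80 = 4750 (mod 11387).
From x ≡ 4750 (mod 11387) write x = 4750 + 11387t. Substituting into x ≡ 21 (mod 43) gives 11387t ≡ 1 (mod 43), and since 35⁻¹ ≡ 16 (mod 43), t ≡ 16. Hence x ≡ 4750 + 11387·16 = 186942 (mod 489641).

186942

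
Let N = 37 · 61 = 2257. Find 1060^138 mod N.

64

Mod 37: 1060 ≡ 24; by Fermat, exponent reduces to 138 mod 36 = 30; 24^30 ≡ 27 (mod 37).
Mod 61: 1060 ≡ 23; by Fermat, exponent reduces to 138 mod 60 = 18; 23^18 ≡ 3 (mod 61).
Combine by CRT: x ≡ 27 (mod 37), x ≡ 3 (mod 61) ⇒ x ≡ 64 (mod 2257).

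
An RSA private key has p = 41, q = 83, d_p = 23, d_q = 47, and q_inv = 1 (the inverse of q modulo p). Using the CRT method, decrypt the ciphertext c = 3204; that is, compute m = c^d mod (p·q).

m₁ = c^(d_p) mod p: c ≡ 6 (mod 41), and 6^23 mod 41 = 30.
m₂ = c^(d_q) mod q: c ≡ 50 (mod 83), and 50^47 mod 83 = 79.
h = q_inv·(m₁ − m₂) mod p = 1·(30 − 79) mod 41 = 33.
m = m₂ + h·q = 79 + 33·83 = 2818.

2818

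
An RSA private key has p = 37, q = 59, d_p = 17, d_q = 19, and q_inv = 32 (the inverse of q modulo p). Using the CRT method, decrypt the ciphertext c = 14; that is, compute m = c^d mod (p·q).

m₁ = c^(d_p) mod p: c ≡ 14 (mod 37), and 14^17 mod 37 = 29.
m₂ = c^(d_q) mod q: c ≡ 14 (mod 59), and 14^19 mod 59 = 50.
h = q_inv·(m₁ − m₂) mod p = 32·(29 − 50) mod 37 = 31.
m = m₂ + h·q = 50 + 31·59 = 1879.

1879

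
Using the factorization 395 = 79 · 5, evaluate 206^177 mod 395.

Mod 79: 206 ≡ 48; by Fermat, exponent reduces to 177 mod 78 = 21; 48^21 ≡ 61 (mod 79).
Mod 5: 206 ≡ 1; by Fermat, exponent reduces to 177 mod 4 = 1; 1^1 ≡ 1 (mod 5).
Combine by CRT: x ≡ 61 (mod 79), x ≡ 1 (mod 5) ⇒ x ≡ 61 (mod 395).

61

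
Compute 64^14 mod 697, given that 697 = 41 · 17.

Mod 41: 64 ≡ 23; 23^14 ≡ 16 (mod 41).
Mod 17: 64 ≡ 13; 13^14 ≡ 16 (mod 17).
Combine by CRT: x ≡ 16 (mod 41), x ≡ 16 (mod 17) ⇒ x ≡ 16 (mod 697).

16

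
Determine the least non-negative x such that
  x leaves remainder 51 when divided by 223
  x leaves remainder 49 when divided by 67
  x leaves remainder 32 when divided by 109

The moduli are pairwise coprime; N = 223·67·109 = 1628569.
N/223 = 7303; 7303 ≡ 167 (mod 223); 167·219 ≡ 1, so inverse 219.
N/67 = 24307; 24307 ≡ 53 (mod 67); 53·43 ≡ 1, so inverse 43.
N/109 = 14941; 14941 ≡ 8 (mod 109); 8·41 ≡ 1, so inverse 41.
x ≡ 51·7303·219 + 49·24307·43 + 32·14941·41 = 152384648.
152384648 mod 1628569 = 927731.

927731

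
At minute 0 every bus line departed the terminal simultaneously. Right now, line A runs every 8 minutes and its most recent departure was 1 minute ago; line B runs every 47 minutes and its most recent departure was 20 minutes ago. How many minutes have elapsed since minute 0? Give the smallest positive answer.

From t ≡ 1 (mod 8) write t = 1 + 8s. Substituting into t ≡ 20 (mod 47) gives 8s ≡ 19 (mod 47), and since 8⁻¹ ≡ 6 (mod 47), s ≡ 20. Hence t ≡ 1 + 8·20 = 161 (mod 376).

161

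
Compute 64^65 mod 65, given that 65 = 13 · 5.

Mod 13: 64 ≡ 12; by Fermat, exponent reduces to 65 mod 12 = 5; 12^5 ≡ 12 (mod 13).
Mod 5: 64 ≡ 4; by Fermat, exponent reduces to 65 mod 4 = 1; 4^1 ≡ 4 (mod 5).
Combine by CRT: x ≡ 12 (mod 13), x ≡ 4 (mod 5) ⇒ x ≡ 64 (mod 65).

64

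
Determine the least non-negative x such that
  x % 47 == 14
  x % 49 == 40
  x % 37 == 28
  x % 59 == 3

2592581

From x ≡ 14 (mod 47) write x = 14 + 47t. Substituting into x ≡ 40 (mod 49) gives 47t ≡ 26 (mod 49), and since 47⁻¹ ≡ 24 (mod 49), t ≡ 36. Hence x ≡ 14 + 47·36 = 1706 (mod 2303).
From x ≡ 1706 (mod 2303) write x = 1706 + 2303t. Substituting into x ≡ 28 (mod 37) gives 2303t ≡ 24 (mod 37), and since 9⁻¹ ≡ 33 (mod 37), t ≡ 15. Hence x ≡ 1706 + 2303·15 = 36251 (mod 85211).
From x ≡ 36251 (mod 85211) write x = 36251 + 85211t. Substituting into x ≡ 3 (mod 59) gives 85211t ≡ 37 (mod 59), and since 15⁻¹ ≡ 4 (mod 59), t ≡ 30. Hence x ≡ 36251 + 85211·30 = 2592581 (mod 5027449).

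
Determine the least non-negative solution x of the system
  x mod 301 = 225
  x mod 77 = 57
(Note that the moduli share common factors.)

827

gcd(301, 77) = 7 and 7 | (57 − 225), so the pair is consistent; merging gives x ≡ 827 (mod 3311), where 3311 = lcm(301, 77).
The solution is unique modulo lcm(301, 77) = 3311.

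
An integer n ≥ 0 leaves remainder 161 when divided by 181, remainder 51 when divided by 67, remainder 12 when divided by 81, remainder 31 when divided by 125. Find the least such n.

104214531

The moduli are pairwise coprime; M = 181·67·81·125 = 122785875.
M/181 = 678375; 678375 ≡ 168 (mod 181); 168·167 ≡ 1, so inverse 167.
M/67 = 1832625; 1832625 ≡ 41 (mod 67); 41·18 ≡ 1, so inverse 18.
M/81 = 1515875; 1515875 ≡ 41 (mod 81); 41·2 ≡ 1, so inverse 2.
M/125 = 982287; 982287 ≡ 37 (mod 125); 37·98 ≡ 1, so inverse 98.
n ≡ 161·678375·167 + 51·1832625·18 + 12·1515875·2 + 31·982287·98 = 22942387281.
22942387281 mod 122785875 = 104214531.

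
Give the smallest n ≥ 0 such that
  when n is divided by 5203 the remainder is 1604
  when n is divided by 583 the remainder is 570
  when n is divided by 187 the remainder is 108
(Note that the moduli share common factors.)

2743585

gcd(5203, 583) = 11 and 11 | (570 − 1604), so the pair is consistent; merging gives n ≡ 261754 (mod 275759), where 275759 = lcm(5203, 583).
gcd(275759, 187) = 11 and 11 | (108 − 261754), so the pair is consistent; merging gives n ≡ 2743585 (mod 4687903), where 4687903 = lcm(275759, 187).
The solution is unique modulo lcm(5203, 583, 187) = 4687903.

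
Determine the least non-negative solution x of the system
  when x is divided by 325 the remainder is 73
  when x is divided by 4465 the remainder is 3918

35173

Combine the congruences pairwise.
gcd(325, 4465) = 5 and 5 | (3918 − 73), so the pair is consistent; merging gives x ≡ 35173 (mod 290225), where 290225 = lcm(325, 4465).
The solution is unique modulo lcm(325, 4465) = 290225.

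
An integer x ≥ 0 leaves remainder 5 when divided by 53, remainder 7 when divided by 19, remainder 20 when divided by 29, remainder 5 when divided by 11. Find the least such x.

Combine the congruences pairwise.
From x ≡ 5 (mod 53) write x = 5 + 53t. Substituting into x ≡ 7 (mod 19) gives 53t ≡ 2 (mod 19), and since 15⁻¹ ≡ 14 (mod 19), t ≡ 9. Hence x ≡ 5 + 53·9 = 482 (mod 1007).
From x ≡ 482 (mod 1007) write x = 482 + 1007t. Substituting into x ≡ 20 (mod 29) gives 1007t ≡ 2 (mod 29), and since 21⁻¹ ≡ 18 (mod 29), t ≡ 7. Hence x ≡ 482 + 1007·7 = 7531 (mod 29203).
From x ≡ 7531 (mod 29203) write x = 7531 + 29203t. Substituting into x ≡ 5 (mod 11) gives 29203t ≡ 9 (mod 11), and since 9⁻¹ ≡ 5 (mod 11), t ≡ 1. Hence x ≡ 7531 + 29203·1 = 36734 (mod 321233).

36734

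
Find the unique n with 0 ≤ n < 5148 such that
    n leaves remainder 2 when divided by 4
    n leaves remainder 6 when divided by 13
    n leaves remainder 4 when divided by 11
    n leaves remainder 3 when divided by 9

The moduli are pairwise coprime; M = 4·13·11·9 = 5148.
M/4 = 1287; 1287 ≡ 3 (mod 4); 3·3 ≡ 1, so inverse 3.
M/13 = 396; 396 ≡ 6 (mod 13); 6·11 ≡ 1, so inverse 11.
M/11 = 468; 468 ≡ 6 (mod 11); 6·2 ≡ 1, so inverse 2.
M/9 = 572; 572 ≡ 5 (mod 9); 5·2 ≡ 1, so inverse 2.
n ≡ 2·1287·3 + 6·396·11 + 4·468·2 + 3·572·2 = 41034.
41034 mod 5148 = 4998.

4998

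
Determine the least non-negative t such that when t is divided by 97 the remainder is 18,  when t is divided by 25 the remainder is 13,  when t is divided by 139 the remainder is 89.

From t ≡ 18 (mod 97) write t = 18 + 97s. Substituting into t ≡ 13 (mod 25) gives 97s ≡ 20 (mod 25), and since 22⁻¹ ≡ 8 (mod 25), s ≡ 10. Hence t ≡ 18 + 97·10 = 988 (mod 2425).
From t ≡ 988 (mod 2425) write t = 988 + 2425s. Substituting into t ≡ 89 (mod 139) gives 2425s ≡ 74 (mod 139), and since 62⁻¹ ≡ 74 (mod 139), s ≡ 55. Hence t ≡ 988 + 2425·55 = 134363 (mod 337075).

134363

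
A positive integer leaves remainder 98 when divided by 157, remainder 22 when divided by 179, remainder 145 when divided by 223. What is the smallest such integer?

From n ≡ 98 (mod 157) write n = 98 + 157t. Substituting into n ≡ 22 (mod 179) gives 157t ≡ 103 (mod 179), and since 157⁻¹ ≡ 122 (mod 179), t ≡ 36. Hence n ≡ 98 + 157·36 = 5750 (mod 28103).
From n ≡ 5750 (mod 28103) write n = 5750 + 28103t. Substituting into n ≡ 145 (mod 223) gives 28103t ≡ 193 (mod 223), and since 5⁻¹ ≡ 134 (mod 223), t ≡ 217. Hence n ≡ 5750 + 28103·217 = 6104101 (mod 6266969).

6104101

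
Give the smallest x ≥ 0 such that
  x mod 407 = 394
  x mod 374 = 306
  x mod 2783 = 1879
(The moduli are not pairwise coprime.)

gcd(407, 374) = 11 and 11 | (306 − 394), so the pair is consistent; merging gives x ≡ 8534 (mod 13838), where 13838 = lcm(407, 374).
gcd(13838, 2783) = 11 and 11 | (1879 − 8534), so the pair is consistent; merging gives x ≡ 3205112 (mod 3501014), where 3501014 = lcm(13838, 2783).
The solution is unique modulo lcm(407, 374, 2783) = 3501014.

3205112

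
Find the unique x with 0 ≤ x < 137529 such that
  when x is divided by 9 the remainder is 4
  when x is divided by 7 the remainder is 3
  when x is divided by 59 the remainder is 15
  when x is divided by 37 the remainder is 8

74119

From x ≡ 4 (mod 9) write x = 4 + 9t. Substituting into x ≡ 3 (mod 7) gives 9t ≡ 6 (mod 7), and since 2⁻¹ ≡ 4 (mod 7), t ≡ 3. Hence x ≡ 4 + 9·3 = 31 (mod 63).
From x ≡ 31 (mod 63) write x = 31 + 63t. Substituting into x ≡ 15 (mod 59) gives 63t ≡ 43 (mod 59), and since 4⁻¹ ≡ 15 (mod 59), t ≡ 55. Hence x ≡ 31 + 63·55 = 3496 (mod 3717).
From x ≡ 3496 (mod 3717) write x = 3496 + 3717t. Substituting into x ≡ 8 (mod 37) gives 3717t ≡ 27 (mod 37), and since 17⁻¹ ≡ 24 (mod 37), t ≡ 19. Hence x ≡ 3496 + 3717·19 = 74119 (mod 137529).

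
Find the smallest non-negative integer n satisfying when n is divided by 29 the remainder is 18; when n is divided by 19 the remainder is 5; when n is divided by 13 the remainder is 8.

The moduli are pairwise coprime; M = 29·19·13 = 7163.
M/29 = 247; 247 ≡ 15 (mod 29); 15·2 ≡ 1, so inverse 2.
M/19 = 377; 377 ≡ 16 (mod 19); 16·6 ≡ 1, so inverse 6.
M/13 = 551; 551 ≡ 5 (mod 13); 5·8 ≡ 1, so inverse 8.
n ≡ 18·247·2 + 5·377·6 + 8·551·8 = 55466.
55466 mod 7163 = 5325.

5325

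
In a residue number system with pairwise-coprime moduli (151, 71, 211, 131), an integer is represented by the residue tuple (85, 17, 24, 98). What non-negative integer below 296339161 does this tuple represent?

174327169

The moduli are pairwise coprime; N = 151·71·211·131 = 296339161.
N/151 = 1962511; 1962511 ≡ 115 (mod 151); 115·130 ≡ 1, so inverse 130.
N/71 = 4173791; 4173791 ≡ 56 (mod 71); 56·52 ≡ 1, so inverse 52.
N/211 = 1404451; 1404451 ≡ 35 (mod 211); 35·205 ≡ 1, so inverse 205.
N/131 = 2262131; 2262131 ≡ 23 (mod 131); 23·57 ≡ 1, so inverse 57.
x ≡ 85·1962511·130 + 17·4173791·52 + 24·1404451·205 + 98·2262131·57 = 44921540480.
44921540480 mod 296339161 = 174327169.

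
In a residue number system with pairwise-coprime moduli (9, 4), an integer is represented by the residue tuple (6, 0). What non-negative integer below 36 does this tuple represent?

From x ≡ 6 (mod 9) write x = 6 + 9t. Substituting into x ≡ 0 (mod 4) gives 9t ≡ 2 (mod 4), and since 1⁻¹ ≡ 1 (mod 4), t ≡ 2. Hence x ≡ 6 + 9·2 = 24 (mod 36).

24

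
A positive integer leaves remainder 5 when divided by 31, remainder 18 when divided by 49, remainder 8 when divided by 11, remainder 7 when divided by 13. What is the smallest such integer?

The moduli are pairwise coprime; M = 31·49·11·13 = 217217.
M/31 = 7007; 7007 ≡ 1 (mod 31), inverse 1.
M/49 = 4433; 4433 ≡ 23 (mod 49); 23·32 ≡ 1, so inverse 32.
M/11 = 19747; 19747 ≡ 2 (mod 11); 2·6 ≡ 1, so inverse 6.
M/13 = 16709; 16709 ≡ 4 (mod 13); 4·10 ≡ 1, so inverse 10.
n ≡ 5·7007·1 + 18·4433·32 + 8·19747·6 + 7·16709·10 = 4705929.
4705929 mod 217217 = 144372.

144372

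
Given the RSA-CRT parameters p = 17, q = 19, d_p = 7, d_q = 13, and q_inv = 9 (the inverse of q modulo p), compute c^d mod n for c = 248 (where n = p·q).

39

m₁ = c^(d_p) mod p: c ≡ 10 (mod 17), and 10^7 mod 17 = 5.
m₂ = c^(d_q) mod q: c ≡ 1 (mod 19), and 1^13 mod 19 = 1.
h = q_inv·(m₁ − m₂) mod p = 9·(5 − 1) mod 17 = 2.
m = m₂ + h·q = 1 + 2·19 = 39.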